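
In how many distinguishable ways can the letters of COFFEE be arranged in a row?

Letter multiplicities in COFFEE: C×1, E×2, F×2, O×1.
So there are 6! / (2!·2!) = 180 distinguishable arrangements.

180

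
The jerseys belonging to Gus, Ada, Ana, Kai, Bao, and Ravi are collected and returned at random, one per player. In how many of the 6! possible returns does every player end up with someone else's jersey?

Let Aᵢ be the assignments in which player i gets their old jersey. We want the size of the complement of A₁∪…∪A_6.
By inclusion–exclusion this is Σ_{j=0}^{6} (−1)^j C(6,j)·(6−j)!.
Computing: 720 − 720 + 360 − 120 + 30 − 6 + 1 = 265.

265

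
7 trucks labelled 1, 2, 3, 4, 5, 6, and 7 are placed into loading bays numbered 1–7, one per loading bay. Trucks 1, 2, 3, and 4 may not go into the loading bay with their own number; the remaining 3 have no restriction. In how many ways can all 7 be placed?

2790

Let Aᵢ (for 1 ≤ i ≤ 4) be the placements that put truck i in its forbidden loading bay. Any j of these fix j positions, leaving (7−j)! ways to fill the rest, and there are C(4,j) ways to pick which j.
By inclusion–exclusion, the number of valid placements is Σ_{j=0}^{4} (−1)^j C(4,j)·(7−j)!.
Computing: 5040 − 2880 + 720 − 96 + 6 = 2790.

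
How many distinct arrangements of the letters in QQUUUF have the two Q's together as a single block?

20

Treat the 2 copies of Q as a single block. The multiset to arrange is then {QQ, F, U, U, U}, 5 items in all.
That gives (5)!/(3!) = 20 arrangements.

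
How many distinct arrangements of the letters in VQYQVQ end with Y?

10

Fix Y in the last position and arrange the remaining 5 letters.
Those 5 letters have Q appearing 3 times and V appearing twice, giving (5)!/(3!·2!) = 10.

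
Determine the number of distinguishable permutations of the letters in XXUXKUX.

XXUXKUX has 7 letters with U appearing twice and X appearing 4 times.
So there are 7! / (4!·2!) = 105 distinguishable arrangements.

105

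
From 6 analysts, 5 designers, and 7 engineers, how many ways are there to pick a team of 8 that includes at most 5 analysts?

Split by how many analysts are chosen (0 through 5).
Sum: C(6,0)·C(12,8) + C(6,1)·C(12,7) + C(6,2)·C(12,6) + C(6,3)·C(12,5) + C(6,4)·C(12,4) + C(6,5)·C(12,3) = 495 + 4752 + 13860 + 15840 + 7425 + 1320 = 43692.

43692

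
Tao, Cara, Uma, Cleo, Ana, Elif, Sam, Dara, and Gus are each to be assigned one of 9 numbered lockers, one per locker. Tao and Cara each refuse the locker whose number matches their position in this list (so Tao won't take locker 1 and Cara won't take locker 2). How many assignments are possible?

Let Aᵢ (for i ∈ {1, 2}) be the placements that put person i in their forbidden locker. Any j of these fix j positions, leaving (9−j)! ways to fill the rest, and there are C(2,j) ways to pick which j.
By inclusion–exclusion, the number of valid placements is Σ_{j=0}^{2} (−1)^j C(2,j)·(9−j)!.
Computing: 362880 − 80640 + 5040 = 287280.

287280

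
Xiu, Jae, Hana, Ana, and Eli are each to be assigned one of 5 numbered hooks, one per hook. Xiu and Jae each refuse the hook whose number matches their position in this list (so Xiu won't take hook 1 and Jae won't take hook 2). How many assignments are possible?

Let Aᵢ (for i ∈ {1, 2}) be the placements that put person i in their forbidden hook. Any j of these fix j positions, leaving (5−j)! ways to fill the rest, and there are C(2,j) ways to pick which j.
By inclusion–exclusion, the number of valid placements is Σ_{j=0}^{2} (−1)^j C(2,j)·(5−j)!.
Computing: 120 − 48 + 6 = 78.

78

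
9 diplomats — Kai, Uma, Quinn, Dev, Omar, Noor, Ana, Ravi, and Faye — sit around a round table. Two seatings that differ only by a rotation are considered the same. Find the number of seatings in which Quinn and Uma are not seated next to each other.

30240

All circular seatings of 9 people number (8)! = 40320.
Seatings with Quinn beside Uma: treat them as a block with 2 internal orders, giving 2 × (7)! = 10080.
Subtracting, 40320 − 10080 = 30240.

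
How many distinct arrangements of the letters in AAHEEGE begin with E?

180

With the first slot taken by E, it remains to arrange the other 6 letters (AAHEGE).
Those 6 letters have A appearing twice and E appearing twice, giving (6)!/(2!·2!) = 180.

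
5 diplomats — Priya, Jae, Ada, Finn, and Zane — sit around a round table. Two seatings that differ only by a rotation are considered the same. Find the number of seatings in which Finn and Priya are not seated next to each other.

12

Without the restriction there are (4)! = 24 seatings.
Seatings with Finn beside Priya: treat them as a block with 2 internal orders, giving 2 × (3)! = 12.
Subtracting, 24 − 12 = 12.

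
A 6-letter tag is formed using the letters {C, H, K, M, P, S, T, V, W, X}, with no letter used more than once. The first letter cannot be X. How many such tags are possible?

136080

The first letter has 10−1 = 9 choices (anything except X).
The remaining 5 letters are filled from the other 9 symbols without repetition: 9 × 8 × 7 × 6 × 5 = 15120.
Total: 9 × 15120 = 136080.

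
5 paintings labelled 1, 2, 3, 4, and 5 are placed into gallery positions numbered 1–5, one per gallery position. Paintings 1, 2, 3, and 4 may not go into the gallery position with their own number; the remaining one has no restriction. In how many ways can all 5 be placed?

53

Let Aᵢ (for 1 ≤ i ≤ 4) be the placements that put painting i in its forbidden gallery position. Any j of these fix j positions, leaving (5−j)! ways to fill the rest, and there are C(4,j) ways to pick which j.
By inclusion–exclusion, the number of valid placements is Σ_{j=0}^{4} (−1)^j C(4,j)·(5−j)!.
Computing: 120 − 96 + 36 − 8 + 1 = 53.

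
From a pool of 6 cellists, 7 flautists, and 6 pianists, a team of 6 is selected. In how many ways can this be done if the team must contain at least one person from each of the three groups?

22785

With no constraint there are C(19,6) = 27132 possible selections.
Selections missing a whole group: no cellists → C(13,6) = 1716; no flautists → C(12,6) = 924; no pianists → C(13,6) = 1716.
Add back selections omitting two groups (i.e. drawn from a single group): C(6,6) + C(7,6) + C(6,6) = 9.
By inclusion–exclusion: 27132 − 4356 + 9 = 22785.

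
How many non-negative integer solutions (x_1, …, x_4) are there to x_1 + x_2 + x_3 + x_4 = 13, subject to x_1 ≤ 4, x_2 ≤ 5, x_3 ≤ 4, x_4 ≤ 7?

By stars and bars, unrestricted non-negative solutions to x_1+…+x_4 = 13 number C(13+3,3) = 560.
Subtract solutions that violate a single cap (substitute x_i' = x_i − (cap_i+1)): x_1 ≥ 5 gives C(11,3) = 165; x_2 ≥ 6 gives C(10,3) = 120; x_3 ≥ 5 gives C(11,3) = 165; x_4 ≥ 8 gives C(8,3) = 56. Together 506.
Add back pairs where two caps are both exceeded: 10 + 20 + 1 + 10 + 0 + 1 = 42.
By inclusion–exclusion the count is 560 − 506 + 42 = 96.

96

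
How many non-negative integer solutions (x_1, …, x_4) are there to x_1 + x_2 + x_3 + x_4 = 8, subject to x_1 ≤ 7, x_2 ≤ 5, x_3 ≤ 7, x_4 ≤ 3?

118

By stars and bars, unrestricted non-negative solutions to x_1+…+x_4 = 8 number C(8+3,3) = 165.
Subtract solutions that violate a single cap (substitute x_i' = x_i − (cap_i+1)): x_1 ≥ 8 gives C(3,3) = 1; x_2 ≥ 6 gives C(5,3) = 10; x_3 ≥ 8 gives C(3,3) = 1; x_4 ≥ 4 gives C(7,3) = 35. Together 47.
No two caps can be exceeded simultaneously, so the pair terms are all 0.
By inclusion–exclusion the count is 165 − 47 + 0 = 118.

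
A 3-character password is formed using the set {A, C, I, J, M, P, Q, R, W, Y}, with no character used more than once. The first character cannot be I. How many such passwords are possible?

The first character has 10−1 = 9 choices (anything except I).
The remaining 2 characters are filled from the other 9 symbols without repetition: 9 × 8 = 72.
Total: 9 × 72 = 648.

648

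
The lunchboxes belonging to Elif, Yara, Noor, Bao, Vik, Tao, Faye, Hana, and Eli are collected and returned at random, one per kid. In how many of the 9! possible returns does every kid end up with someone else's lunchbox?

This is the derangement count D_9: permutations of 9 items with no fixed point.
By inclusion–exclusion this is Σ_{j=0}^{9} (−1)^j C(9,j)·(9−j)!.
Computing: 362880 − 362880 + 181440 − 60480 + 15120 − 3024 + 504 − 72 + 9 − 1 = 133496.

133496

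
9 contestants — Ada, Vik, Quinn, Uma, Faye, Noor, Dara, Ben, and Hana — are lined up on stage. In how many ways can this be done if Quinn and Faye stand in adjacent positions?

Place the 7 others and the Quinn-Faye pair as 8 objects in a line; the pair has 2 internal arrangements.
So the count is 2·(8)! = 80640.

80640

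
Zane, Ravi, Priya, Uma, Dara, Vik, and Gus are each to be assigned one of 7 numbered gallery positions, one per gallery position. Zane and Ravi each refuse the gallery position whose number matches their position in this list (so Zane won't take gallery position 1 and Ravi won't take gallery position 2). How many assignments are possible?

3720

Let Aᵢ (for i ∈ {1, 2}) be the placements that put person i in their forbidden gallery position. Any j of these fix j positions, leaving (7−j)! ways to fill the rest, and there are C(2,j) ways to pick which j.
By inclusion–exclusion, the number of valid placements is Σ_{j=0}^{2} (−1)^j C(2,j)·(7−j)!.
Computing: 5040 − 1440 + 120 = 3720.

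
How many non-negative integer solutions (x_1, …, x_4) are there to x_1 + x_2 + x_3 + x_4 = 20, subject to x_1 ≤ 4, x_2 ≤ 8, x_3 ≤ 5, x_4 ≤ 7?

35

By stars and bars, unrestricted non-negative solutions to x_1+…+x_4 = 20 number C(20+3,3) = 1771.
Subtract solutions that violate a single cap (substitute x_i' = x_i − (cap_i+1)): x_1 ≥ 5 gives C(18,3) = 816; x_2 ≥ 9 gives C(14,3) = 364; x_3 ≥ 6 gives C(17,3) = 680; x_4 ≥ 8 gives C(15,3) = 455. Together 2315.
Add back pairs where two caps are both exceeded: 84 + 220 + 120 + 56 + 20 + 84 = 584.
Subtract triples: 1 + 0 + 4 + 0 = 5.
By inclusion–exclusion the count is 1771 − 2315 + 584 − 5 = 35.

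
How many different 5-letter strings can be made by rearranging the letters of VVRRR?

The 5 letters of VVRRR have repeats: R appearing 3 times and V appearing twice.
The number of distinct arrangements is 5!/(3!·2!) = 120/12 = 10.

10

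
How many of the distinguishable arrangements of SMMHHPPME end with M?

5040

Fix M in the last position and arrange the remaining 8 letters.
Those 8 letters have H appearing twice, M appearing twice, and P appearing twice, giving (8)!/(2!·2!·2!) = 5040.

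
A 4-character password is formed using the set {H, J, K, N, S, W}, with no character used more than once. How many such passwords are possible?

360

With no repetition, fill the 4 characters in order: 6 choices, then 5, down to 3.
6 × 5 × 4 × 3 = 360.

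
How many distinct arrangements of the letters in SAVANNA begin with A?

180

Fix A in the first position and arrange the remaining 6 letters.
Those 6 letters have A appearing twice and N appearing twice, giving (6)!/(2!·2!) = 180.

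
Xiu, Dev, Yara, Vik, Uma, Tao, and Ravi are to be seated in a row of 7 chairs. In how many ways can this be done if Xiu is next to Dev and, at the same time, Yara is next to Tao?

Treat {Xiu,Dev} as one block (2 orders) and {Yara,Tao} as another (2 orders).
That leaves 5 units to arrange: 2 × 2 × 5! = 4 × 120 = 480.

480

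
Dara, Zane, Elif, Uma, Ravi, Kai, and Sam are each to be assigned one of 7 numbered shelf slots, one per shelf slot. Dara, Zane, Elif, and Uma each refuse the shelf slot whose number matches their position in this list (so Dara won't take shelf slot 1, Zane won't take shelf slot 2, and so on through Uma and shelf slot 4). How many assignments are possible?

2790

Let Aᵢ (for 1 ≤ i ≤ 4) be the placements that put person i in their forbidden shelf slot. Any j of these fix j positions, leaving (7−j)! ways to fill the rest, and there are C(4,j) ways to pick which j.
By inclusion–exclusion, the number of valid placements is Σ_{j=0}^{4} (−1)^j C(4,j)·(7−j)!.
Computing: 5040 − 2880 + 720 − 96 + 6 = 2790.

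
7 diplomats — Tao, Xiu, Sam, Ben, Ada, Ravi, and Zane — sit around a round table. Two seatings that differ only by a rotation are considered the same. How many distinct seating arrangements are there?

720

Fix one person's seat to break rotational symmetry; the remaining 6 people can be arranged in (6)! = 720 ways.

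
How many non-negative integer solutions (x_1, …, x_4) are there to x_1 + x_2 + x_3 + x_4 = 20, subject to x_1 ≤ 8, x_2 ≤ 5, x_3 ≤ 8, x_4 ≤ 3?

Ignoring the caps, the number of non-negative solutions to x_1+…+x_4 = 20 is C(23,3) = 1771.
Subtract solutions that violate a single cap (substitute x_i' = x_i − (cap_i+1)): x_1 ≥ 9 gives C(14,3) = 364; x_2 ≥ 6 gives C(17,3) = 680; x_3 ≥ 9 gives C(14,3) = 364; x_4 ≥ 4 gives C(19,3) = 969. Together 2377.
Add back pairs where two caps are both exceeded: 56 + 10 + 120 + 56 + 286 + 120 = 648.
Subtract triples: 0 + 4 + 0 + 4 = 8.
By inclusion–exclusion the count is 1771 − 2377 + 648 − 8 = 34.

34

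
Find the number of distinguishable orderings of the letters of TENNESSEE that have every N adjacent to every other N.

Treat the 2 copies of N as a single block. The multiset to arrange is then {NN, E, E, E, E, S, S, T}, 8 items in all.
That gives (8)!/(4!·2!) = 840 arrangements.

840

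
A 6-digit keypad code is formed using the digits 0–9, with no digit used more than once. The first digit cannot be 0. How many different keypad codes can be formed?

The first digit has 10−1 = 9 choices (anything except 0).
The remaining 5 digits are filled from the other 9 symbols without repetition: 9 × 8 × 7 × 6 × 5 = 15120.
Total: 9 × 15120 = 136080.

136080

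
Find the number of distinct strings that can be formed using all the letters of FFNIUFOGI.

Letter multiplicities in FFNIUFOGI: F×3, G×1, I×2, N×1, O×1, U×1.
So there are 9! / (3!·2!) = 30240 distinguishable arrangements.

30240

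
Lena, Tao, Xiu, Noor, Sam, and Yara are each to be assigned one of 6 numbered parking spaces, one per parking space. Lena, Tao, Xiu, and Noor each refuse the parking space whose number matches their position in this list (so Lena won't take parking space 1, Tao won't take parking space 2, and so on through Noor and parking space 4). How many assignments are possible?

362

Let Aᵢ (for 1 ≤ i ≤ 4) be the placements that put person i in their forbidden parking space. Any j of these fix j positions, leaving (6−j)! ways to fill the rest, and there are C(4,j) ways to pick which j.
By inclusion–exclusion, the number of valid placements is Σ_{j=0}^{4} (−1)^j C(4,j)·(6−j)!.
Computing: 720 − 480 + 144 − 24 + 2 = 362.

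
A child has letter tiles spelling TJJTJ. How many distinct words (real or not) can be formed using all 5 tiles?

TJJTJ has 5 letters with J appearing 3 times and T appearing twice.
The number of distinct arrangements is 5!/(3!·2!) = 120/12 = 10.

10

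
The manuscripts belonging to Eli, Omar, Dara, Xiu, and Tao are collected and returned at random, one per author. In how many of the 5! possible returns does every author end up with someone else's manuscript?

Count assignments avoiding every fixed point. For any j of the 5 authors fixed to their own manuscript, the other 5−j can be arranged in (5−j)! ways.
By inclusion–exclusion this is Σ_{j=0}^{5} (−1)^j C(5,j)·(5−j)!.
Computing: 120 − 120 + 60 − 20 + 5 − 1 = 44.

44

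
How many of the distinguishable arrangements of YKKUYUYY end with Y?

210

With the last slot taken by Y, it remains to arrange the other 7 letters (KKUYUYY).
Those 7 letters have K appearing twice, U appearing twice, and Y appearing 3 times, giving (7)!/(3!·2!·2!) = 210.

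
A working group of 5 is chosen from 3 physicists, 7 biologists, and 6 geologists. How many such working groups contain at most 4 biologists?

Split by how many biologists are chosen (0 through 4).
Sum: C(7,0)·C(9,5) + C(7,1)·C(9,4) + C(7,2)·C(9,3) + C(7,3)·C(9,2) + C(7,4)·C(9,1) = 126 + 882 + 1764 + 1260 + 315 = 4347.

4347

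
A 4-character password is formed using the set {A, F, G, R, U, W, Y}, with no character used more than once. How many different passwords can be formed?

Choose and order 4 of the 7 symbols: the first character has 7 options, the next 6, then 5, 4.
That product is 7 × 6 × 5 × 4 = 840.

840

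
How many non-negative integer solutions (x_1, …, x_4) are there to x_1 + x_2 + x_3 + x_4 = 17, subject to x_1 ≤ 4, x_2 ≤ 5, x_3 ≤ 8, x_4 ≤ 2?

10

Ignoring the caps, the number of non-negative solutions to x_1+…+x_4 = 17 is C(20,3) = 1140.
Subtract solutions that violate a single cap (substitute x_i' = x_i − (cap_i+1)): x_1 ≥ 5 gives C(15,3) = 455; x_2 ≥ 6 gives C(14,3) = 364; x_3 ≥ 9 gives C(11,3) = 165; x_4 ≥ 3 gives C(17,3) = 680. Together 1664.
Add back pairs where two caps are both exceeded: 84 + 20 + 220 + 10 + 165 + 56 = 555.
Subtract triples: 0 + 20 + 1 + 0 = 21.
By inclusion–exclusion the count is 1140 − 1664 + 555 − 21 = 10.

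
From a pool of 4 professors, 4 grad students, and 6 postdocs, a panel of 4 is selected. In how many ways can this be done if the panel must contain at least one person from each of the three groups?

With no constraint there are C(14,4) = 1001 possible selections.
Subtract selections that omit an entire group: no professors → C(10,4) = 210; no grad students → C(10,4) = 210; no postdocs → C(8,4) = 70.
Add back selections omitting two groups (i.e. drawn from a single group): C(4,4) + C(4,4) + C(6,4) = 17.
By inclusion–exclusion: 1001 − 490 + 17 = 528.

528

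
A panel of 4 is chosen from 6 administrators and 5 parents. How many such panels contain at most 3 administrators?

Split by how many administrators are chosen (0 through 3).
Sum: C(6,0)·C(5,4) + C(6,1)·C(5,3) + C(6,2)·C(5,2) + C(6,3)·C(5,1) = 5 + 60 + 150 + 100 = 315.

315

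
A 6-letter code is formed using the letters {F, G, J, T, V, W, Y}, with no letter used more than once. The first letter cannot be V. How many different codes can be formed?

The first letter has 7−1 = 6 choices (anything except V).
The remaining 5 letters are filled from the other 6 symbols without repetition: 6 × 5 × 4 × 3 × 2 = 720.
Total: 6 × 720 = 4320.

4320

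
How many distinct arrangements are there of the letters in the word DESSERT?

Letter multiplicities in DESSERT: D×1, E×2, R×1, S×2, T×1.
So there are 7! / (2!·2!) = 1260 distinguishable arrangements.

1260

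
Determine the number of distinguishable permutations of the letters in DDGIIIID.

DDGIIIID has 8 letters with D appearing 3 times and I appearing 4 times.
Dividing 8! = 40320 by 4!·3! = 144 for the repeated letters gives 280.

280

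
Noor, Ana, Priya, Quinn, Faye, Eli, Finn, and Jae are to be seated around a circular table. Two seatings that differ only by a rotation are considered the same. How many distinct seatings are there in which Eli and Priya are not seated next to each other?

3600

Without the restriction there are (7)! = 5040 seatings.
Those with Eli next to Priya: fuse the pair into one unit and seat 7 units around a circle — 2·(6)! = 1440.
Subtracting, 5040 − 1440 = 3600.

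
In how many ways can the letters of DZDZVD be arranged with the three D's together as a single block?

Treat the 3 copies of D as a single block. The multiset to arrange is then {DDD, V, Z, Z}, 4 items in all.
That gives (4)!/(2!) = 12 arrangements.

12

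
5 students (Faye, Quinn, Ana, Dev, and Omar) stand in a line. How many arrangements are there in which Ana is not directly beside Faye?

Of the 5! = 120 arrangements, those with Ana and Faye adjacent number 2 × 4! = 48 (treat the pair as a block with 2 internal orders).
Complementary counting: 120 − 48 = 72.

72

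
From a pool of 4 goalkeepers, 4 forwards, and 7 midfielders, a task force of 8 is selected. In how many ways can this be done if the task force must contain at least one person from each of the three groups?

Total 8-person selections from all 15: C(15,8) = 6435.
Subtract selections that omit an entire group: no goalkeepers → C(11,8) = 165; no forwards → C(11,8) = 165; no midfielders → C(8,8) = 1.
Add back selections omitting two groups (i.e. drawn from a single group): C(4,8) + C(4,8) + C(7,8) = 0.
By inclusion–exclusion: 6435 − 331 + 0 = 6104.

6104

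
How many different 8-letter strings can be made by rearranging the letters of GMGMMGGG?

The 8 letters of GMGMMGGG have repeats: G appearing 5 times and M appearing 3 times.
So there are 8! / (5!·3!) = 56 distinguishable arrangements.

56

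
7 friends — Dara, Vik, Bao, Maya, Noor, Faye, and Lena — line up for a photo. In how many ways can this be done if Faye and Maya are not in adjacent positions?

3600

Of the 7! = 5040 arrangements, those with Faye and Maya adjacent number 2 × 6! = 1440 (treat the pair as a block with 2 internal orders).
So 5040 − 1440 = 3600 arrangements keep them apart.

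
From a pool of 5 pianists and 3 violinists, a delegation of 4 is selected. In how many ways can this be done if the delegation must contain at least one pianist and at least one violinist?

Total 4-person selections from all 8: C(8,4) = 70.
Subtract selections that omit an entire group: no pianists → C(3,4) = 0; no violinists → C(5,4) = 5.
Both groups omitted at once is impossible, so 70 − 5 = 65.

65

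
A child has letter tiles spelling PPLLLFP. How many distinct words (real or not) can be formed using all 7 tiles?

140

PPLLLFP has 7 letters with L appearing 3 times and P appearing 3 times.
The number of distinct arrangements is 7!/(3!·3!) = 5040/36 = 140.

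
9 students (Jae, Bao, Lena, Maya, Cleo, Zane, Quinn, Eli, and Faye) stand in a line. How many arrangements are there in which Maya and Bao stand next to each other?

80640

Glue Maya and Bao into one block (2 internal orders), leaving 8 units to arrange in a row.
That gives 2 × 8! = 2 × 40320 = 80640.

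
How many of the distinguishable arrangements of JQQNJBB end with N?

With the last slot taken by N, it remains to arrange the other 6 letters (JQQJBB).
Those 6 letters have B appearing twice, J appearing twice, and Q appearing twice, giving (6)!/(2!·2!·2!) = 90.

90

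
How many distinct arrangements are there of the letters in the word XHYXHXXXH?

504

The 9 letters of XHYXHXXXH have repeats: H appearing 3 times and X appearing 5 times.
Dividing 9! = 362880 by 5!·3! = 720 for the repeated letters gives 504.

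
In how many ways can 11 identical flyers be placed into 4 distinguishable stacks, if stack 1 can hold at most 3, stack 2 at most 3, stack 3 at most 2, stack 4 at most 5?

Ignoring the caps, the number of non-negative solutions to x_1+…+x_4 = 11 is C(14,3) = 364.
Subtract solutions that violate a single cap (substitute x_i' = x_i − (cap_i+1)): x_1 ≥ 4 gives C(10,3) = 120; x_2 ≥ 4 gives C(10,3) = 120; x_3 ≥ 3 gives C(11,3) = 165; x_4 ≥ 6 gives C(8,3) = 56. Together 461.
Add back pairs where two caps are both exceeded: 20 + 35 + 4 + 35 + 4 + 10 = 108.
Subtract triples: 1 + 0 + 0 + 0 = 1.
By inclusion–exclusion the count is 364 − 461 + 108 − 1 = 10.

10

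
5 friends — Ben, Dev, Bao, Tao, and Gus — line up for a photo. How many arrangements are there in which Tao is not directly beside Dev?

There are 5! = 120 arrangements in all. If Tao and Dev are adjacent, merging them into one block gives 2·(4)! = 48 arrangements.
So 120 − 48 = 72 arrangements keep them apart.

72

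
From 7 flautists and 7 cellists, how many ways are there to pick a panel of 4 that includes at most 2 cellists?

Split by how many cellists are chosen (0 through 2).
Sum: C(7,0)·C(7,4) + C(7,1)·C(7,3) + C(7,2)·C(7,2) = 35 + 245 + 441 = 721.

721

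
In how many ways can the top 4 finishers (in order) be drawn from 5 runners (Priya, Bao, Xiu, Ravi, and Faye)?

120

This is an ordered selection of 4 from 5: P(5,4).
That gives 5 × 4 × 3 × 2 = 120.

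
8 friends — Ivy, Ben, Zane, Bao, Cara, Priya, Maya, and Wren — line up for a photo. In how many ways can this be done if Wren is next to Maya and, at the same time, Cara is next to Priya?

Treat {Wren,Maya} as one block (2 orders) and {Cara,Priya} as another (2 orders).
That leaves 6 units to arrange: 2 × 2 × 6! = 4 × 720 = 2880.

2880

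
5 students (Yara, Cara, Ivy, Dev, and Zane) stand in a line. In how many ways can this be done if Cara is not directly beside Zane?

72

There are 5! = 120 arrangements in all. If Cara and Zane are adjacent, merging them into one block gives 2·(4)! = 48 arrangements.
So 120 − 48 = 72 arrangements keep them apart.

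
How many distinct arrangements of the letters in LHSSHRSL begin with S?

Fix S in the first position and arrange the remaining 7 letters.
Those 7 letters have H appearing twice, L appearing twice, and S appearing twice, giving (7)!/(2!·2!·2!) = 630.

630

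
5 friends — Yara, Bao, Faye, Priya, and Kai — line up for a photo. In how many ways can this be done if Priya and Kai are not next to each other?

72

Of the 5! = 120 arrangements, those with Priya and Kai adjacent number 2 × 4! = 48 (treat the pair as a block with 2 internal orders).
So 120 − 48 = 72 arrangements keep them apart.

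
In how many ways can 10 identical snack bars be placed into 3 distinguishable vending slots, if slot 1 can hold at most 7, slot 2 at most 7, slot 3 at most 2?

18

By stars and bars, unrestricted non-negative solutions to x_1+…+x_3 = 10 number C(10+2,2) = 66.
Subtract solutions that violate a single cap (substitute x_i' = x_i − (cap_i+1)): x_1 ≥ 8 gives C(4,2) = 6; x_2 ≥ 8 gives C(4,2) = 6; x_3 ≥ 3 gives C(9,2) = 36. Together 48.
No two caps can be exceeded simultaneously, so the pair terms are all 0.
By inclusion–exclusion the count is 66 − 48 + 0 = 18.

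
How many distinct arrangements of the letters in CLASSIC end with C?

360

With the last slot taken by C, it remains to arrange the other 6 letters (LASSIC).
Those 6 letters have S appearing twice, giving (6)!/(2!) = 360.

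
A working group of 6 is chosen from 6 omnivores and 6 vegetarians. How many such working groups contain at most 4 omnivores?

Split by how many omnivores are chosen (0 through 4).
Sum: C(6,0)·C(6,6) + C(6,1)·C(6,5) + C(6,2)·C(6,4) + C(6,3)·C(6,3) + C(6,4)·C(6,2) = 1 + 36 + 225 + 400 + 225 = 887.

887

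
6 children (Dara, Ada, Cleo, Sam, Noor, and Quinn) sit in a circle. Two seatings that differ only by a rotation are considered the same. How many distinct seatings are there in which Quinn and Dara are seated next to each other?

48

Treat {Quinn, Dara} as one unit (2 internal orders) and seat the resulting 5 units around the table: (4)! circular arrangements.
So 2 × (4)! = 2 × 24 = 48.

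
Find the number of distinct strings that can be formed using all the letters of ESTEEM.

The 6 letters of ESTEEM have repeats: E appearing 3 times.
The number of distinct arrangements is 6!/(3!) = 720/6 = 120.

120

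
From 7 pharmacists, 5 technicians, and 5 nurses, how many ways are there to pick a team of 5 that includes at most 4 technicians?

Split by how many technicians are chosen (0 through 4).
Sum: C(5,0)·C(12,5) + C(5,1)·C(12,4) + C(5,2)·C(12,3) + C(5,3)·C(12,2) + C(5,4)·C(12,1) = 792 + 2475 + 2200 + 660 + 60 = 6187.

6187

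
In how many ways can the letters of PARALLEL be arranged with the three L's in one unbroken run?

Treat the 3 copies of L as a single block. The multiset to arrange is then {LLL, A, A, E, P, R}, 6 items in all.
That gives (6)!/(2!) = 360 arrangements.

360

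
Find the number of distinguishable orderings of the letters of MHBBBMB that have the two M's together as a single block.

Treat the 2 copies of M as a single block. The multiset to arrange is then {MM, B, B, B, B, H}, 6 items in all.
That gives (6)!/(4!) = 30 arrangements.

30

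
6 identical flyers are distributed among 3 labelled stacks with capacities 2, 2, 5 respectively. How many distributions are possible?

8

Without the upper bounds there are C(8,2) = 28 ways to split 6 among 3 stacks.
Subtract solutions that violate a single cap (substitute x_i' = x_i − (cap_i+1)): x_1 ≥ 3 gives C(5,2) = 10; x_2 ≥ 3 gives C(5,2) = 10; x_3 ≥ 6 gives C(2,2) = 1. Together 21.
Add back pairs where two caps are both exceeded: 1 + 0 + 0 = 1.
By inclusion–exclusion the count is 28 − 21 + 1 = 8.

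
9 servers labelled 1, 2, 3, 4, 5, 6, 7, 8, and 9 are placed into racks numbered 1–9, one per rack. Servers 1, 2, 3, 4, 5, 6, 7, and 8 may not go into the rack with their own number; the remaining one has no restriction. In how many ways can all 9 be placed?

148329

Let Aᵢ (for 1 ≤ i ≤ 8) be the placements that put server i in its forbidden rack. Any j of these fix j positions, leaving (9−j)! ways to fill the rest, and there are C(8,j) ways to pick which j.
By inclusion–exclusion, the number of valid placements is Σ_{j=0}^{8} (−1)^j C(8,j)·(9−j)!.
Computing: 362880 − 322560 + 141120 − 40320 + 8400 − 1344 + 168 − 16 + 1 = 148329.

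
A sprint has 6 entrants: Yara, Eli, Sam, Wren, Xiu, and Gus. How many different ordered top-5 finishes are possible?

This is an ordered selection of 5 from 6: P(6,5).
That gives 6 × 5 × 4 × 3 × 2 = 720.

720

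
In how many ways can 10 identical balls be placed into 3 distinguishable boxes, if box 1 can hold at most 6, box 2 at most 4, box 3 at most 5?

Without the upper bounds there are C(12,2) = 66 ways to split 10 among 3 boxes.
Subtract solutions that violate a single cap (substitute x_i' = x_i − (cap_i+1)): x_1 ≥ 7 gives C(5,2) = 10; x_2 ≥ 5 gives C(7,2) = 21; x_3 ≥ 6 gives C(6,2) = 15. Together 46.
No two caps can be exceeded simultaneously, so the pair terms are all 0.
By inclusion–exclusion the count is 66 − 46 + 0 = 20.

20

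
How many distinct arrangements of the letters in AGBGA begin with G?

Fix G in the first position and arrange the remaining 4 letters.
Those 4 letters have A appearing twice, giving (4)!/(2!) = 12.

12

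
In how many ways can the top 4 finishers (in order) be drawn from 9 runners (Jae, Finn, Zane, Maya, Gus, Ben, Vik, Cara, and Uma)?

3024

There are 9 choices for 1st place, 8 for 2nd, and so on down to 6 for position 4.
That gives 9 × 8 × 7 × 6 = 3024.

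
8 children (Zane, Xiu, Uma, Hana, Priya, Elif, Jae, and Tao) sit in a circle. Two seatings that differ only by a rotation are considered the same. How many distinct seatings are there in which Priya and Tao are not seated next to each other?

All circular seatings of 8 people number (7)! = 5040.
Those with Priya next to Tao: fuse the pair into one unit and seat 7 units around a circle — 2·(6)! = 1440.
Subtracting, 5040 − 1440 = 3600.

3600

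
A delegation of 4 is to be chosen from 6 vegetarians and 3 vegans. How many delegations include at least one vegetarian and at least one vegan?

With no constraint there are C(9,4) = 126 possible selections.
Subtract selections that omit an entire group: no vegetarians → C(3,4) = 0; no vegans → C(6,4) = 15.
Both groups omitted at once is impossible, so 126 − 15 = 111.

111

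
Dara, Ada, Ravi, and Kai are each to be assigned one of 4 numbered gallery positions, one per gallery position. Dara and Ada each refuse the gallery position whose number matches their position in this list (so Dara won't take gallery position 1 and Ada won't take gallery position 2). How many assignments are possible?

14

Let Aᵢ (for i ∈ {1, 2}) be the placements that put person i in their forbidden gallery position. Any j of these fix j positions, leaving (4−j)! ways to fill the rest, and there are C(2,j) ways to pick which j.
By inclusion–exclusion, the number of valid placements is Σ_{j=0}^{2} (−1)^j C(2,j)·(4−j)!.
Computing: 24 − 12 + 2 = 14.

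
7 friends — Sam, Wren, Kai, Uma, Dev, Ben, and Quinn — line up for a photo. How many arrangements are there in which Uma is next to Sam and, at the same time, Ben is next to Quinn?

480

Treat {Uma,Sam} as one block (2 orders) and {Ben,Quinn} as another (2 orders).
That leaves 5 units to arrange: 2 × 2 × 5! = 4 × 120 = 480.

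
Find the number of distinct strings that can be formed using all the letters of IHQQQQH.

The 7 letters of IHQQQQH have repeats: H appearing twice and Q appearing 4 times.
So there are 7! / (4!·2!) = 105 distinguishable arrangements.

105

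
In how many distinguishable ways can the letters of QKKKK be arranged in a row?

QKKKK has 5 letters with K appearing 4 times.
The number of distinct arrangements is 5!/(4!) = 120/24 = 5.

5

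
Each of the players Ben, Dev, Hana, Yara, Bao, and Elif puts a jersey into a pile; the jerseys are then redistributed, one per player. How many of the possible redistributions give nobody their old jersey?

This is the derangement count D_6: permutations of 6 items with no fixed point.
By inclusion–exclusion this is Σ_{j=0}^{6} (−1)^j C(6,j)·(6−j)!.
Computing: 720 − 720 + 360 − 120 + 30 − 6 + 1 = 265.

265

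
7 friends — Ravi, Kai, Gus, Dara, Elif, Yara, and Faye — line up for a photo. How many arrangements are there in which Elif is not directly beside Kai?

Of the 7! = 5040 arrangements, those with Elif and Kai adjacent number 2 × 6! = 1440 (treat the pair as a block with 2 internal orders).
Complementary counting: 5040 − 1440 = 3600.

3600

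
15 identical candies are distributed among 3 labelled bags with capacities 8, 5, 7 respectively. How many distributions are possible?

Ignoring the caps, the number of non-negative solutions to x_1+…+x_3 = 15 is C(17,2) = 136.
Subtract solutions that violate a single cap (substitute x_i' = x_i − (cap_i+1)): x_1 ≥ 9 gives C(8,2) = 28; x_2 ≥ 6 gives C(11,2) = 55; x_3 ≥ 8 gives C(9,2) = 36. Together 119.
Add back pairs where two caps are both exceeded: 1 + 0 + 3 = 4.
By inclusion–exclusion the count is 136 − 119 + 4 = 21.

21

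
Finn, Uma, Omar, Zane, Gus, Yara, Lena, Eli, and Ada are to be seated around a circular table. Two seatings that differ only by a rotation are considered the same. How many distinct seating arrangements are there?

40320

Seat Finn anywhere (absorbing the rotational symmetry), then permute the other 8: (8)! = 40320.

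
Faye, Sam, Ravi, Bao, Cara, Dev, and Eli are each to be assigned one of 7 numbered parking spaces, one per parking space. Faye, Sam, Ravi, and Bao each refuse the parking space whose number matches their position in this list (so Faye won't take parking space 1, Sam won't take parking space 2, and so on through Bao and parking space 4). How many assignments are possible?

2790

Let Aᵢ (for 1 ≤ i ≤ 4) be the placements that put person i in their forbidden parking space. Any j of these fix j positions, leaving (7−j)! ways to fill the rest, and there are C(4,j) ways to pick which j.
By inclusion–exclusion, the number of valid placements is Σ_{j=0}^{4} (−1)^j C(4,j)·(7−j)!.
Computing: 5040 − 2880 + 720 − 96 + 6 = 2790.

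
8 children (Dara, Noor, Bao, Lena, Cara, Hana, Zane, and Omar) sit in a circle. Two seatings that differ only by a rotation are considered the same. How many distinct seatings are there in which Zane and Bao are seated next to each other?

Treat {Zane, Bao} as one unit (2 internal orders) and seat the resulting 7 units around the table: (6)! circular arrangements.
So 2 × (6)! = 2 × 720 = 1440.

1440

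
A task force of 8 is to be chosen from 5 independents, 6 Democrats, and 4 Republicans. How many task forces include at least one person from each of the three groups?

With no constraint there are C(15,8) = 6435 possible selections.
Subtract selections that omit an entire group: no independents → C(10,8) = 45; no Democrats → C(9,8) = 9; no Republicans → C(11,8) = 165.
Add back selections omitting two groups (i.e. drawn from a single group): C(5,8) + C(6,8) + C(4,8) = 0.
By inclusion–exclusion: 6435 − 219 + 0 = 6216.

6216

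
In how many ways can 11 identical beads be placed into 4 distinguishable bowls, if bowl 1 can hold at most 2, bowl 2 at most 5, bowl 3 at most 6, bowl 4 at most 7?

By stars and bars, unrestricted non-negative solutions to x_1+…+x_4 = 11 number C(11+3,3) = 364.
Subtract solutions that violate a single cap (substitute x_i' = x_i − (cap_i+1)): x_1 ≥ 3 gives C(11,3) = 165; x_2 ≥ 6 gives C(8,3) = 56; x_3 ≥ 7 gives C(7,3) = 35; x_4 ≥ 8 gives C(6,3) = 20. Together 276.
Add back pairs where two caps are both exceeded: 10 + 4 + 1 + 0 + 0 + 0 = 15.
By inclusion–exclusion the count is 364 − 276 + 15 = 103.

103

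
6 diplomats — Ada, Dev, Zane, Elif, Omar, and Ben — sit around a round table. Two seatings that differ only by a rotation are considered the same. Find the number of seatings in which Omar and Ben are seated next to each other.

Treat {Omar, Ben} as one unit (2 internal orders) and seat the resulting 5 units around the table: (4)! circular arrangements.
So 2 × (4)! = 2 × 24 = 48.

48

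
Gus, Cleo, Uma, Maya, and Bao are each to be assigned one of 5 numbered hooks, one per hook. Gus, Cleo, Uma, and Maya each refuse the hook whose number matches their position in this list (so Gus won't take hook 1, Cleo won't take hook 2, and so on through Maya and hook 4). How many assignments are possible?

53

Let Aᵢ (for 1 ≤ i ≤ 4) be the placements that put person i in their forbidden hook. Any j of these fix j positions, leaving (5−j)! ways to fill the rest, and there are C(4,j) ways to pick which j.
By inclusion–exclusion, the number of valid placements is Σ_{j=0}^{4} (−1)^j C(4,j)·(5−j)!.
Computing: 120 − 96 + 36 − 8 + 1 = 53.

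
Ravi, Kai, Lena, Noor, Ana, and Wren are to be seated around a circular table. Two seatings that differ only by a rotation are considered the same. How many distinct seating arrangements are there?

120

Fix one person's seat to break rotational symmetry; the remaining 5 people can be arranged in (5)! = 120 ways.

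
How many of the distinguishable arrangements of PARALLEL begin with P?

420

Fix P in the first position and arrange the remaining 7 letters.
Those 7 letters have A appearing twice and L appearing 3 times, giving (7)!/(3!·2!) = 420.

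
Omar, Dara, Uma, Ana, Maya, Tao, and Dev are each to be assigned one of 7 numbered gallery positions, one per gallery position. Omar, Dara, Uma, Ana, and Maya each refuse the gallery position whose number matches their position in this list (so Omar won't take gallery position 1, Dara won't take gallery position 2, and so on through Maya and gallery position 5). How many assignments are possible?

Let Aᵢ (for 1 ≤ i ≤ 5) be the placements that put person i in their forbidden gallery position. Any j of these fix j positions, leaving (7−j)! ways to fill the rest, and there are C(5,j) ways to pick which j.
By inclusion–exclusion, the number of valid placements is Σ_{j=0}^{5} (−1)^j C(5,j)·(7−j)!.
Computing: 5040 − 3600 + 1200 − 240 + 30 − 2 = 2428.

2428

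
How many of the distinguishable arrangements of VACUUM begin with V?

60

With the first slot taken by V, it remains to arrange the other 5 letters (ACUUM).
Those 5 letters have U appearing twice, giving (5)!/(2!) = 60.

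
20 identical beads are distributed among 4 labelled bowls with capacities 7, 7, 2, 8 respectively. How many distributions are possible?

31

Without the upper bounds there are C(23,3) = 1771 ways to split 20 among 4 bowls.
Subtract solutions that violate a single cap (substitute x_i' = x_i − (cap_i+1)): x_1 ≥ 8 gives C(15,3) = 455; x_2 ≥ 8 gives C(15,3) = 455; x_3 ≥ 3 gives C(20,3) = 1140; x_4 ≥ 9 gives C(14,3) = 364. Together 2414.
Add back pairs where two caps are both exceeded: 35 + 220 + 20 + 220 + 20 + 165 = 680.
Subtract triples: 4 + 0 + 1 + 1 = 6.
By inclusion–exclusion the count is 1771 − 2414 + 680 − 6 = 31.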